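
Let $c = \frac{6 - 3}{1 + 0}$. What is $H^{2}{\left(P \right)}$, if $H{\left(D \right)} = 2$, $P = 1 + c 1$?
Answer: $4$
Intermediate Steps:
$c = 3$ ($c = \frac{6 - 3}{1} = 3 \cdot 1 = 3$)
$P = 4$ ($P = 1 + 3 \cdot 1 = 1 + 3 = 4$)
$H^{2}{\left(P \right)} = 2^{2} = 4$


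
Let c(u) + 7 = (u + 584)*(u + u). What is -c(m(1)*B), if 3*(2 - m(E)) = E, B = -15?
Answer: 27957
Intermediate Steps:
m(E) = 2 - E/3
c(u) = -7 + 2*u*(584 + u) (c(u) = -7 + (u + 584)*(u + u) = -7 + (584 + u)*(2*u) = -7 + 2*u*(584 + u))
-c(m(1)*B) = -(-7 + 2*((2 - ⅓*1)*(-15))² + 1168*((2 - ⅓*1)*(-15))) = -(-7 + 2*((2 - ⅓)*(-15))² + 1168*((2 - ⅓)*(-15))) = -(-7 + 2*((5/3)*(-15))² + 1168*((5/3)*(-15))) = -(-7 + 2*(-25)² + 1168*(-25)) = -(-7 + 2*625 - 29200) = -(-7 + 1250 - 29200) = -1*(-27957) = 27957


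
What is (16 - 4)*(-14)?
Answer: -168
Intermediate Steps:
(16 - 4)*(-14) = 12*(-14) = -168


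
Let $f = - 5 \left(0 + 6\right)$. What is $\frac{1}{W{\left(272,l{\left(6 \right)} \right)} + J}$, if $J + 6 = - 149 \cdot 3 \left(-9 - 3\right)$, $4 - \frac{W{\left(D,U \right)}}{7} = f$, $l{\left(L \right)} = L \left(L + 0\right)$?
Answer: $\frac{1}{5596} \approx 0.0001787$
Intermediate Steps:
$l{\left(L \right)} = L^{2}$ ($l{\left(L \right)} = L L = L^{2}$)
$f = -30$ ($f = \left(-5\right) 6 = -30$)
$W{\left(D,U \right)} = 238$ ($W{\left(D,U \right)} = 28 - -210 = 28 + 210 = 238$)
$J = 5358$ ($J = -6 - 149 \cdot 3 \left(-9 - 3\right) = -6 - 149 \cdot 3 \left(-12\right) = -6 - -5364 = -6 + 5364 = 5358$)
$\frac{1}{W{\left(272,l{\left(6 \right)} \right)} + J} = \frac{1}{238 + 5358} = \frac{1}{5596}$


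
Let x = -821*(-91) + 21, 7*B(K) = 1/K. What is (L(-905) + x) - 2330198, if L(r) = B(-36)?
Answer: -568377433/252 ≈ -2.2555e+6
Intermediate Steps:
B(K) = 1/(7*K)
L(r) = -1/252 (L(r) = (1/7)/(-36) = (1/7)*(-1/36) = -1/252)
x = 74732 (x = 74711 + 21 = 74732)
(L(-905) + x) - 2330198 = (-1/252 + 74732) - 2330198 = 18832463/252 - 2330198 = -568377433/252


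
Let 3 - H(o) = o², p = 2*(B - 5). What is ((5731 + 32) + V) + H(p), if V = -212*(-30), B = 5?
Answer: 12126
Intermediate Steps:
V = 6360
p = 0 (p = 2*(5 - 5) = 2*0 = 0)
H(o) = 3 - o²
((5731 + 32) + V) + H(p) = ((5731 + 32) + 6360) + (3 - 1*0²) = (5763 + 6360) + (3 - 1*0) = 12123 + (3 + 0) = 12123 + 3 = 12126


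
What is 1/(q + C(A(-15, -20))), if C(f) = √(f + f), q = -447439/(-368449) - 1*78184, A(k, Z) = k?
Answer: -3537892638965491/276602303078085208453 - 135754665601*I*√30/829806909234255625359 ≈ -1.2791e-5 - 8.9606e-10*I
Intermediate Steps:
q = -28806369177/368449 (q = -447439*(-1/368449) - 78184 = 447439/368449 - 78184 = -28806369177/368449 ≈ -78183.)
C(f) = √2*√f (C(f) = √(2*f) = √2*√f)
1/(q + C(A(-15, -20))) = 1/(-28806369177/368449 + √2*√(-15)) = 1/(-28806369177/368449 + √2*(I*√15)) = 1/(-28806369177/368449 + I*√30)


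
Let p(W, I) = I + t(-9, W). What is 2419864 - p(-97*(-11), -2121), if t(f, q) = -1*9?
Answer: 2421994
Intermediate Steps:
t(f, q) = -9
p(W, I) = -9 + I (p(W, I) = I - 9 = -9 + I)
2419864 - p(-97*(-11), -2121) = 2419864 - (-9 - 2121) = 2419864 - 1*(-2130) = 2419864 + 2130 = 2421994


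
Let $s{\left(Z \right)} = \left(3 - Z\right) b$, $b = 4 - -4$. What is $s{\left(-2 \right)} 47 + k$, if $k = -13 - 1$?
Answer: $1866$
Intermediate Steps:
$b = 8$ ($b = 4 + 4 = 8$)
$s{\left(Z \right)} = 24 - 8 Z$ ($s{\left(Z \right)} = \left(3 - Z\right) 8 = 24 - 8 Z$)
$k = -14$ ($k = -13 - 1 = -14$)
$s{\left(-2 \right)} 47 + k = \left(24 - -16\right) 47 - 14 = \left(24 + 16\right) 47 - 14 = 40 \cdot 47 - 14 = 1880 - 14 = 1866$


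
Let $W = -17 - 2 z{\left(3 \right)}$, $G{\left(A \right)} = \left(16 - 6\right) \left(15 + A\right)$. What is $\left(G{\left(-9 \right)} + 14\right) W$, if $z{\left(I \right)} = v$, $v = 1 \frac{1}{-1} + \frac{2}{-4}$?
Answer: $-1036$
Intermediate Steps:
$v = - \frac{3}{2}$ ($v = 1 \left(-1\right) + 2 \left(- \frac{1}{4}\right) = -1 - \frac{1}{2} = - \frac{3}{2} \approx -1.5$)
$G{\left(A \right)} = 150 + 10 A$ ($G{\left(A \right)} = 10 \left(15 + A\right) = 150 + 10 A$)
$z{\left(I \right)} = - \frac{3}{2}$
$W = -14$ ($W = -17 - -3 = -17 + 3 = -14$)
$\left(G{\left(-9 \right)} + 14\right) W = \left(\left(150 + 10 \left(-9\right)\right) + 14\right) \left(-14\right) = \left(\left(150 - 90\right) + 14\right) \left(-14\right) = \left(60 + 14\right) \left(-14\right) = 74 \left(-14\right) = -1036$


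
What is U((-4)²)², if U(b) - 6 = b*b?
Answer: 68644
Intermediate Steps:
U(b) = 6 + b² (U(b) = 6 + b*b = 6 + b²)
U((-4)²)² = (6 + ((-4)²)²)² = (6 + 16²)² = (6 + 256)² = 262² = 68644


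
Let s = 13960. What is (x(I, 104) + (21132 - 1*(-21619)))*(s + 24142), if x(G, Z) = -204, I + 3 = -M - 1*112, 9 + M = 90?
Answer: 1621125794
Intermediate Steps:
M = 81 (M = -9 + 90 = 81)
I = -196 (I = -3 + (-1*81 - 1*112) = -3 + (-81 - 112) = -3 - 193 = -196)
(x(I, 104) + (21132 - 1*(-21619)))*(s + 24142) = (-204 + (21132 - 1*(-21619)))*(13960 + 24142) = (-204 + (21132 + 21619))*38102 = (-204 + 42751)*38102 = 42547*38102 = 1621125794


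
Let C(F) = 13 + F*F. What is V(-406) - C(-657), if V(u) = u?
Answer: -432068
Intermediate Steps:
C(F) = 13 + F**2
V(-406) - C(-657) = -406 - (13 + (-657)**2) = -406 - (13 + 431649) = -406 - 1*431662 = -406 - 431662 = -432068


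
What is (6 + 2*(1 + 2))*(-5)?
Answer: -60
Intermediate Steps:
(6 + 2*(1 + 2))*(-5) = (6 + 2*3)*(-5) = (6 + 6)*(-5) = 12*(-5) = -60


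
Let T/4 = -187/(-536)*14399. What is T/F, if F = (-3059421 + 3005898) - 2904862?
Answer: -2692613/396423590 ≈ -0.0067923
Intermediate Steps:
T = 2692613/134 (T = 4*(-187/(-536)*14399) = 4*(-187*(-1/536)*14399) = 4*((187/536)*14399) = 4*(2692613/536) = 2692613/134 ≈ 20094.)
F = -2958385 (F = -53523 - 2904862 = -2958385)
T/F = (2692613/134)/(-2958385) = (2692613/134)*(-1/2958385) = -2692613/396423590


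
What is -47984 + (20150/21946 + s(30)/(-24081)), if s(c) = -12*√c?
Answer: -526518357/10973 + 4*√30/8027 ≈ -47983.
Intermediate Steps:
-47984 + (20150/21946 + s(30)/(-24081)) = -47984 + (20150/21946 - 12*√30/(-24081)) = -47984 + (20150*(1/21946) - 12*√30*(-1/24081)) = -47984 + (10075/10973 + 4*√30/8027) = -526518357/10973 + 4*√30/8027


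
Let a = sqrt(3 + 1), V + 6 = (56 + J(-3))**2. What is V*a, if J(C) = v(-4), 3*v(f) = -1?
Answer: 55670/9 ≈ 6185.6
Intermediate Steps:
v(f) = -1/3 (v(f) = (1/3)*(-1) = -1/3)
J(C) = -1/3
V = 27835/9 (V = -6 + (56 - 1/3)**2 = -6 + (167/3)**2 = -6 + 27889/9 = 27835/9 ≈ 3092.8)
a = 2 (a = sqrt(4) = 2)
V*a = (27835/9)*2 = 55670/9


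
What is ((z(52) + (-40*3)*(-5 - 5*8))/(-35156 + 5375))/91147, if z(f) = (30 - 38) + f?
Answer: -5444/2714448807 ≈ -2.0056e-6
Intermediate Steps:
z(f) = -8 + f
((z(52) + (-40*3)*(-5 - 5*8))/(-35156 + 5375))/91147 = (((-8 + 52) + (-40*3)*(-5 - 5*8))/(-35156 + 5375))/91147 = ((44 - 120*(-5 - 40))/(-29781))*(1/91147) = ((44 - 120*(-45))*(-1/29781))*(1/91147) = ((44 + 5400)*(-1/29781))*(1/91147) = (5444*(-1/29781))*(1/91147) = -5444/29781*1/91147 = -5444/2714448807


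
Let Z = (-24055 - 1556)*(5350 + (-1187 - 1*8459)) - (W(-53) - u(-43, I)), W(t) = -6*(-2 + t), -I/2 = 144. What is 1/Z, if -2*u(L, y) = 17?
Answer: 2/220049035 ≈ 9.0889e-9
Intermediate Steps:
I = -288 (I = -2*144 = -288)
u(L, y) = -17/2 (u(L, y) = -½*17 = -17/2)
W(t) = 12 - 6*t
Z = 220049035/2 (Z = (-24055 - 1556)*(5350 + (-1187 - 1*8459)) - ((12 - 6*(-53)) - 1*(-17/2)) = -25611*(5350 + (-1187 - 8459)) - ((12 + 318) + 17/2) = -25611*(5350 - 9646) - (330 + 17/2) = -25611*(-4296) - 1*677/2 = 110024856 - 677/2 = 220049035/2 ≈ 1.1002e+8)
1/Z = 1/(220049035/2) = 2/220049035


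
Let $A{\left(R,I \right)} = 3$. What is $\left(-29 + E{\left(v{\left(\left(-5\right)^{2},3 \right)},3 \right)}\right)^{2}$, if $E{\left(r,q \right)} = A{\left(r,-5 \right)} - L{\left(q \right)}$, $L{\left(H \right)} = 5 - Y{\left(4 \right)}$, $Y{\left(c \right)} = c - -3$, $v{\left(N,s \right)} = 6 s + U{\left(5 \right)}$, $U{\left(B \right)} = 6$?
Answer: $576$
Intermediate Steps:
$v{\left(N,s \right)} = 6 + 6 s$ ($v{\left(N,s \right)} = 6 s + 6 = 6 + 6 s$)
$Y{\left(c \right)} = 3 + c$ ($Y{\left(c \right)} = c + 3 = 3 + c$)
$L{\left(H \right)} = -2$ ($L{\left(H \right)} = 5 - \left(3 + 4\right) = 5 - 7 = -2$)
$E{\left(r,q \right)} = 5$ ($E{\left(r,q \right)} = 3 - -2 = 3 + 2 = 5$)
$\left(-29 + E{\left(v{\left(\left(-5\right)^{2},3 \right)},3 \right)}\right)^{2} = \left(-29 + 5\right)^{2} = \left(-24\right)^{2} = 576$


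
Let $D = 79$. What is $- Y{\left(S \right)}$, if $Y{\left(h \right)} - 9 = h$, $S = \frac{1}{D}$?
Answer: $- \frac{712}{79} \approx -9.0127$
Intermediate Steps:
$S = \frac{1}{79} \approx 0.012658$
$Y{\left(h \right)} = 9 + h$
$- Y{\left(S \right)} = - (9 + \frac{1}{79}) = \left(-1\right) \frac{712}{79} = - \frac{712}{79}$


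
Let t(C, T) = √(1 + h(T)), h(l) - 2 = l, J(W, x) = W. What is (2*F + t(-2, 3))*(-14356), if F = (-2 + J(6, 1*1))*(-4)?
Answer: 459392 - 14356*√6 ≈ 4.2423e+5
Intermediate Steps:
h(l) = 2 + l
t(C, T) = √(3 + T) (t(C, T) = √(1 + (2 + T)) = √(3 + T))
F = -16 (F = (-2 + 6)*(-4) = 4*(-4) = -16)
(2*F + t(-2, 3))*(-14356) = (2*(-16) + √(3 + 3))*(-14356) = (-32 + √6)*(-14356) = 459392 - 14356*√6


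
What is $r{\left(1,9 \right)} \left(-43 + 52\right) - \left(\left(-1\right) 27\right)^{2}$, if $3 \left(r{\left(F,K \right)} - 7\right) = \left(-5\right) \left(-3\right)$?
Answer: $-621$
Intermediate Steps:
$r{\left(F,K \right)} = 12$ ($r{\left(F,K \right)} = 7 + \frac{\left(-5\right) \left(-3\right)}{3} = 7 + \frac{1}{3} \cdot 15 = 7 + 5 = 12$)
$r{\left(1,9 \right)} \left(-43 + 52\right) - \left(\left(-1\right) 27\right)^{2} = 12 \left(-43 + 52\right) - \left(\left(-1\right) 27\right)^{2} = 12 \cdot 9 - \left(-27\right)^{2} = 108 - 729 = -621$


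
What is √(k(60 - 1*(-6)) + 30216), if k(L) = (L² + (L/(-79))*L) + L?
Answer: √215831634/79 ≈ 185.96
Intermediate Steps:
k(L) = L + 78*L²/79 (k(L) = (L² + (L*(-1/79))*L) + L = (L² + (-L/79)*L) + L = (L² - L²/79) + L = 78*L²/79 + L = L + 78*L²/79)
√(k(60 - 1*(-6)) + 30216) = √((60 - 1*(-6))*(79 + 78*(60 - 1*(-6)))/79 + 30216) = √((60 + 6)*(79 + 78*(60 + 6))/79 + 30216) = √((1/79)*66*(79 + 78*66) + 30216) = √((1/79)*66*(79 + 5148) + 30216) = √((1/79)*66*5227 + 30216) = √(344982/79 + 30216) = √(2732046/79) = √215831634/79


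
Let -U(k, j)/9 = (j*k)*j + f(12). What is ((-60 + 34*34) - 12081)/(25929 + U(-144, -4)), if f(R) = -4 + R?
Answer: -10985/46593 ≈ -0.23576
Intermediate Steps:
U(k, j) = -72 - 9*k*j**2 (U(k, j) = -9*((j*k)*j + (-4 + 12)) = -9*(k*j**2 + 8) = -9*(8 + k*j**2) = -72 - 9*k*j**2)
((-60 + 34*34) - 12081)/(25929 + U(-144, -4)) = ((-60 + 34*34) - 12081)/(25929 + (-72 - 9*(-144)*(-4)**2)) = ((-60 + 1156) - 12081)/(25929 + (-72 - 9*(-144)*16)) = (1096 - 12081)/(25929 + (-72 + 20736)) = -10985/(25929 + 20664) = -10985/46593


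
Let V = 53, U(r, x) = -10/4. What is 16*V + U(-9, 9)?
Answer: 1691/2 ≈ 845.50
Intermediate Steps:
U(r, x) = -5/2 (U(r, x) = -10*¼ = -5/2)
16*V + U(-9, 9) = 16*53 - 5/2 = 848 - 5/2 = 1691/2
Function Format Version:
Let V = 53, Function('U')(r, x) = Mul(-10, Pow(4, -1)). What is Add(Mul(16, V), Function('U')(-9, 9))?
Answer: Rational(1691, 2) ≈ 845.50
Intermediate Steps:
Function('U')(r, x) = Rational(-5, 2) (Function('U')(r, x) = Mul(-10, Rational(1, 4)) = Rational(-5, 2))
Add(Mul(16, V), Function('U')(-9, 9)) = Add(Mul(16, 53), Rational(-5, 2)) = Add(848, Rational(-5, 2)) = Rational(1691, 2)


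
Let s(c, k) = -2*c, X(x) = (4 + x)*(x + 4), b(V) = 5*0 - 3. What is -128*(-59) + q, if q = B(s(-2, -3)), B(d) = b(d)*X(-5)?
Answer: 7549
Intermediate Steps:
b(V) = -3 (b(V) = 0 - 3 = -3)
X(x) = (4 + x)**2 (X(x) = (4 + x)*(4 + x) = (4 + x)**2)
B(d) = -3 (B(d) = -3*(4 - 5)**2 = -3*(-1)**2 = -3*1 = -3)
q = -3
-128*(-59) + q = -128*(-59) - 3 = 7552 - 3 = 7549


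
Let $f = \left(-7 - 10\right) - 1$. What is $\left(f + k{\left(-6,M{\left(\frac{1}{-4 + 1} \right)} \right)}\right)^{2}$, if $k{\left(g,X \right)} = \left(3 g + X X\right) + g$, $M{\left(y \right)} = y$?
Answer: $\frac{142129}{81} \approx 1754.7$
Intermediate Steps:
$k{\left(g,X \right)} = X^{2} + 4 g$ ($k{\left(g,X \right)} = \left(3 g + X^{2}\right) + g = \left(X^{2} + 3 g\right) + g = X^{2} + 4 g$)
$f = -18$ ($f = -17 - 1 = -18$)
$\left(f + k{\left(-6,M{\left(\frac{1}{-4 + 1} \right)} \right)}\right)^{2} = \left(-18 + \left(\left(\frac{1}{-4 + 1}\right)^{2} + 4 \left(-6\right)\right)\right)^{2} = \left(-18 - \left(24 - \left(\frac{1}{-3}\right)^{2}\right)\right)^{2} = \left(-18 - \left(24 - \left(- \frac{1}{3}\right)^{2}\right)\right)^{2} = \left(-18 + \left(\frac{1}{9} - 24\right)\right)^{2} = \left(-18 - \frac{215}{9}\right)^{2} = \left(- \frac{377}{9}\right)^{2} = \frac{142129}{81}$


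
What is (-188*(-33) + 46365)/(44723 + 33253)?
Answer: 1947/2888 ≈ 0.67417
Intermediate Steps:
(-188*(-33) + 46365)/(44723 + 33253) = (6204 + 46365)/77976 = 52569*(1/77976) = 1947/2888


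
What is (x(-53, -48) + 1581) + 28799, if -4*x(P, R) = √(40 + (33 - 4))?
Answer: 30380 - √69/4 ≈ 30378.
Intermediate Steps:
x(P, R) = -√69/4 (x(P, R) = -√(40 + (33 - 4))/4 = -√(40 + 29)/4 = -√69/4)
(x(-53, -48) + 1581) + 28799 = (-√69/4 + 1581) + 28799 = (1581 - √69/4) + 28799 = 30380 - √69/4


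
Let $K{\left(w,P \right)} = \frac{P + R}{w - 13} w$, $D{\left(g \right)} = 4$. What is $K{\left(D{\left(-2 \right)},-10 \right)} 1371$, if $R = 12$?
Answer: $- \frac{3656}{3} \approx -1218.7$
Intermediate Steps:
$K{\left(w,P \right)} = \frac{w \left(12 + P\right)}{-13 + w}$ ($K{\left(w,P \right)} = \frac{P + 12}{w - 13} w = \frac{12 + P}{-13 + w} w = \frac{w \left(12 + P\right)}{-13 + w}$)
$K{\left(D{\left(-2 \right)},-10 \right)} 1371 = \frac{4 \left(12 - 10\right)}{-13 + 4} \cdot 1371 = 4 \frac{1}{-9} \cdot 2 \cdot 1371 = 4 \left(- \frac{1}{9}\right) 2 \cdot 1371 = \left(- \frac{8}{9}\right) 1371 = - \frac{3656}{3}$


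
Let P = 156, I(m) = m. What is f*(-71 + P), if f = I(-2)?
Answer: -170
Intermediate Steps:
f = -2
f*(-71 + P) = -2*(-71 + 156) = -2*85 = -170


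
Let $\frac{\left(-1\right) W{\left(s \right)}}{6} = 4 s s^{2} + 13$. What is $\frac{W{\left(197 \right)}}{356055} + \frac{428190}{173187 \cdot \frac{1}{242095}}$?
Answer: $\frac{117072475547156}{195759039} \approx 5.9804 \cdot 10^{5}$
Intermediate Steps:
$W{\left(s \right)} = -78 - 24 s^{3}$ ($W{\left(s \right)} = - 6 \left(4 s s^{2} + 13\right) = - 6 \left(4 s^{3} + 13\right) = - 6 \left(13 + 4 s^{3}\right) = -78 - 24 s^{3}$)
$\frac{W{\left(197 \right)}}{356055} + \frac{428190}{173187 \cdot \frac{1}{242095}} = \frac{-78 - 24 \cdot 197^{3}}{356055} + \frac{428190}{173187 \cdot \frac{1}{242095}} = \left(-78 - 183488952\right) \frac{1}{356055} + \frac{428190}{173187 \cdot \frac{1}{242095}} = \left(-78 - 183488952\right) \frac{1}{356055} + \frac{428190}{\frac{24741}{34585}} = \left(-183489030\right) \frac{1}{356055} + 428190 \cdot \frac{34585}{24741} = - \frac{12232602}{23737} + \frac{4936317050}{8247} = \frac{117072475547156}{195759039}$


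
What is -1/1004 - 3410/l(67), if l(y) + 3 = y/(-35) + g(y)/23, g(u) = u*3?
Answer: -2756033279/3091316 ≈ -891.54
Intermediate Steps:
g(u) = 3*u
l(y) = -3 + 82*y/805 (l(y) = -3 + (y/(-35) + (3*y)/23) = -3 + (y*(-1/35) + (3*y)*(1/23)) = -3 + (-y/35 + 3*y/23) = -3 + 82*y/805)
-1/1004 - 3410/l(67) = -1/1004 - 3410/(-3 + (82/805)*67) = -1*1/1004 - 3410/(-3 + 5494/805) = -1/1004 - 3410/3079/805 = -1/1004 - 3410*805/3079 = -1/1004 - 2745050/3079 = -2756033279/3091316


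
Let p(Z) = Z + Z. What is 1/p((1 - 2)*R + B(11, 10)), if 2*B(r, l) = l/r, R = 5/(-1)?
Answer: 11/120 ≈ 0.091667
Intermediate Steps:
R = -5 (R = 5*(-1) = -5)
B(r, l) = l/(2*r) (B(r, l) = (l/r)/2 = l/(2*r))
p(Z) = 2*Z
1/p((1 - 2)*R + B(11, 10)) = 1/(2*((1 - 2)*(-5) + (½)*10/11)) = 1/(2*(-1*(-5) + (½)*10*(1/11))) = 1/(2*(5 + 5/11)) = 1/(2*(60/11)) = 1/(120/11) = 11/120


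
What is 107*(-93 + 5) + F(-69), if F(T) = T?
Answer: -9485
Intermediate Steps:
107*(-93 + 5) + F(-69) = 107*(-93 + 5) - 69 = 107*(-88) - 69 = -9416 - 69 = -9485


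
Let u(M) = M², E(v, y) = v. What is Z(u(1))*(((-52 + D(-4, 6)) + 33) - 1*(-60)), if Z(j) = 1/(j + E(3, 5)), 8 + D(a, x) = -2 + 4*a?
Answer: 15/4 ≈ 3.7500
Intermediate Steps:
D(a, x) = -10 + 4*a (D(a, x) = -8 + (-2 + 4*a) = -10 + 4*a)
Z(j) = 1/(3 + j) (Z(j) = 1/(j + 3) = 1/(3 + j))
Z(u(1))*(((-52 + D(-4, 6)) + 33) - 1*(-60)) = (((-52 + (-10 + 4*(-4))) + 33) - 1*(-60))/(3 + 1²) = (((-52 + (-10 - 16)) + 33) + 60)/(3 + 1) = (((-52 - 26) + 33) + 60)/4 = ((-78 + 33) + 60)/4 = (-45 + 60)/4 = (¼)*15 = 15/4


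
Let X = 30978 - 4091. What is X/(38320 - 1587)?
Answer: 26887/36733 ≈ 0.73196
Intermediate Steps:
X = 26887
X/(38320 - 1587) = 26887/(38320 - 1587) = 26887/36733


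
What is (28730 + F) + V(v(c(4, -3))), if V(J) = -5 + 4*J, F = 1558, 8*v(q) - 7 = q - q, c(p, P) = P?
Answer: 60573/2 ≈ 30287.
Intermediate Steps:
v(q) = 7/8 (v(q) = 7/8 + (q - q)/8 = 7/8 + (⅛)*0 = 7/8 + 0 = 7/8)
(28730 + F) + V(v(c(4, -3))) = (28730 + 1558) + (-5 + 4*(7/8)) = 30288 + (-5 + 7/2) = 30288 - 3/2 = 60573/2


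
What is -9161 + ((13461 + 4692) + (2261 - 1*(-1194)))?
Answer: 12447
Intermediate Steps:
-9161 + ((13461 + 4692) + (2261 - 1*(-1194))) = -9161 + (18153 + (2261 + 1194)) = -9161 + (18153 + 3455) = -9161 + 21608 = 12447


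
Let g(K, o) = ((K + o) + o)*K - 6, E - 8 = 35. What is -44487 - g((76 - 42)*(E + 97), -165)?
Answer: -21131281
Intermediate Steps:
E = 43 (E = 8 + 35 = 43)
g(K, o) = -6 + K*(K + 2*o) (g(K, o) = (K + 2*o)*K - 6 = K*(K + 2*o) - 6 = -6 + K*(K + 2*o))
-44487 - g((76 - 42)*(E + 97), -165) = -44487 - (-6 + ((76 - 42)*(43 + 97))**2 + 2*((76 - 42)*(43 + 97))*(-165)) = -44487 - (-6 + (34*140)**2 + 2*(34*140)*(-165)) = -44487 - (-6 + 4760**2 + 2*4760*(-165)) = -44487 - (-6 + 22657600 - 1570800) = -44487 - 1*21086794 = -44487 - 21086794 = -21131281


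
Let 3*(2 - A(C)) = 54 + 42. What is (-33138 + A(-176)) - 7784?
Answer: -40952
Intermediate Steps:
A(C) = -30 (A(C) = 2 - (54 + 42)/3 = 2 - ⅓*96 = 2 - 32 = -30)
(-33138 + A(-176)) - 7784 = (-33138 - 30) - 7784 = -33168 - 7784 = -40952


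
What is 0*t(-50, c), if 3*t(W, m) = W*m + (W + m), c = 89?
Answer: 0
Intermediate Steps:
t(W, m) = W/3 + m/3 + W*m/3 (t(W, m) = (W*m + (W + m))/3 = (W + m + W*m)/3 = W/3 + m/3 + W*m/3)
0*t(-50, c) = 0*((1/3)*(-50) + (1/3)*89 + (1/3)*(-50)*89) = 0*(-50/3 + 89/3 - 4450/3) = 0*(-4411/3) = 0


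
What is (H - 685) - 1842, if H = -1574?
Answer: -4101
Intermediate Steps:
(H - 685) - 1842 = (-1574 - 685) - 1842 = -2259 - 1842 = -4101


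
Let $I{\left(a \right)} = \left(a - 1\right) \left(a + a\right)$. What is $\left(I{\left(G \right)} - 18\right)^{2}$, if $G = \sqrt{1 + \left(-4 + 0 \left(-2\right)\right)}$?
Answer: $564 + 96 i \sqrt{3} \approx 564.0 + 166.28 i$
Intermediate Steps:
$G = i \sqrt{3}$ ($G = \sqrt{1 + \left(-4 + 0\right)} = \sqrt{1 - 4} = \sqrt{-3} = i \sqrt{3} \approx 1.732 i$)
$I{\left(a \right)} = 2 a \left(-1 + a\right)$ ($I{\left(a \right)} = \left(-1 + a\right) 2 a = 2 a \left(-1 + a\right)$)
$\left(I{\left(G \right)} - 18\right)^{2} = \left(2 i \sqrt{3} \left(-1 + i \sqrt{3}\right) - 18\right)^{2} = \left(-18 + 2 i \sqrt{3} \left(-1 + i \sqrt{3}\right)\right)^{2}$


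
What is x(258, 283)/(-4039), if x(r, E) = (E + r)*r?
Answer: -139578/4039 ≈ -34.558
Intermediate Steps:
x(r, E) = r*(E + r)
x(258, 283)/(-4039) = (258*(283 + 258))/(-4039) = (258*541)*(-1/4039) = 139578*(-1/4039) = -139578/4039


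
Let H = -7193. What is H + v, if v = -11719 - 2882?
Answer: -21794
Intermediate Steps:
v = -14601
H + v = -7193 - 14601 = -21794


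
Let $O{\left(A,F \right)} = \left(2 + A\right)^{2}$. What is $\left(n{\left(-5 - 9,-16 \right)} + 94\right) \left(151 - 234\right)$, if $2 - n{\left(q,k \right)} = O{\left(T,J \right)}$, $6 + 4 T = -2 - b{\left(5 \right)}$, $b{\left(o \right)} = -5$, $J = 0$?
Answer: $- \frac{125413}{16} \approx -7838.3$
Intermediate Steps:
$T = - \frac{3}{4}$ ($T = - \frac{3}{2} + \frac{-2 - -5}{4} = - \frac{3}{2} + \frac{-2 + 5}{4} = - \frac{3}{2} + \frac{1}{4} \cdot 3 = - \frac{3}{2} + \frac{3}{4} = - \frac{3}{4} \approx -0.75$)
$n{\left(q,k \right)} = \frac{7}{16}$ ($n{\left(q,k \right)} = 2 - \left(2 - \frac{3}{4}\right)^{2} = 2 - \left(\frac{5}{4}\right)^{2} = 2 - \frac{25}{16} = \frac{7}{16}$)
$\left(n{\left(-5 - 9,-16 \right)} + 94\right) \left(151 - 234\right) = \left(\frac{7}{16} + 94\right) \left(151 - 234\right) = \frac{1511 \left(151 - 234\right)}{16} = \frac{1511}{16} \left(-83\right) = - \frac{125413}{16}$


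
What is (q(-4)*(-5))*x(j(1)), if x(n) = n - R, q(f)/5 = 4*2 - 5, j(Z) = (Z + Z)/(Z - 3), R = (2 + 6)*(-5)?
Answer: -2925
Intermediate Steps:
R = -40 (R = 8*(-5) = -40)
j(Z) = 2*Z/(-3 + Z) (j(Z) = (2*Z)/(-3 + Z) = 2*Z/(-3 + Z))
q(f) = 15 (q(f) = 5*(4*2 - 5) = 5*(8 - 5) = 5*3 = 15)
x(n) = 40 + n (x(n) = n - 1*(-40) = n + 40 = 40 + n)
(q(-4)*(-5))*x(j(1)) = (15*(-5))*(40 + 2*1/(-3 + 1)) = -75*(40 + 2*1/(-2)) = -75*(40 + 2*1*(-½)) = -75*(40 - 1) = -75*39 = -2925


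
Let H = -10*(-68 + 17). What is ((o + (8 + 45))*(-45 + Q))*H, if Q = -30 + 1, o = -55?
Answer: 75480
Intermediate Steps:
Q = -29
H = 510 (H = -10*(-51) = 510)
((o + (8 + 45))*(-45 + Q))*H = ((-55 + (8 + 45))*(-45 - 29))*510 = ((-55 + 53)*(-74))*510 = -2*(-74)*510 = 148*510 = 75480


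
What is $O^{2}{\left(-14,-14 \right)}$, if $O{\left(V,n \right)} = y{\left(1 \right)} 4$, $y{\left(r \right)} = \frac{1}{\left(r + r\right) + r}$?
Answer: $\frac{16}{9} \approx 1.7778$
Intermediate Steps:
$y{\left(r \right)} = \frac{1}{3 r}$ ($y{\left(r \right)} = \frac{1}{2 r + r} = \frac{1}{3 r}$)
$O{\left(V,n \right)} = \frac{4}{3}$ ($O{\left(V,n \right)} = \frac{1}{3 \cdot 1} \cdot 4 = \frac{1}{3} \cdot 1 \cdot 4 = \frac{1}{3} \cdot 4 = \frac{4}{3}$)
$O^{2}{\left(-14,-14 \right)} = \left(\frac{4}{3}\right)^{2} = \frac{16}{9}$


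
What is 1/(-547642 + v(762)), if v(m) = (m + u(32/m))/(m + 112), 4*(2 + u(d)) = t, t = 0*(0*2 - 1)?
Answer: -23/12595746 ≈ -1.8260e-6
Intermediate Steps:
t = 0 (t = 0*(0 - 1) = 0*(-1) = 0)
u(d) = -2 (u(d) = -2 + (¼)*0 = -2 + 0 = -2)
v(m) = (-2 + m)/(112 + m) (v(m) = (m - 2)/(m + 112) = (-2 + m)/(112 + m))
1/(-547642 + v(762)) = 1/(-547642 + (-2 + 762)/(112 + 762)) = 1/(-547642 + 760/874) = 1/(-547642 + (1/874)*760) = 1/(-547642 + 20/23) = 1/(-12595746/23) = -23/12595746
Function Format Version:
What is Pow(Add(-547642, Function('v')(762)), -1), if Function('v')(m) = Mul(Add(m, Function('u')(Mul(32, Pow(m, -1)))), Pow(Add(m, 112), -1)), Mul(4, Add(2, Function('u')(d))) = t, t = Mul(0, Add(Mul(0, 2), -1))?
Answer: Rational(-23, 12595746) ≈ -1.8260e-6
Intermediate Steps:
t = 0 (t = Mul(0, Add(0, -1)) = Mul(0, -1) = 0)
Function('u')(d) = -2 (Function('u')(d) = Add(-2, Mul(Rational(1, 4), 0)) = Add(-2, 0) = -2)
Function('v')(m) = Mul(Pow(Add(112, m), -1), Add(-2, m)) (Function('v')(m) = Mul(Add(m, -2), Pow(Add(m, 112), -1)) = Mul(Add(-2, m), Pow(Add(112, m), -1)) = Mul(Pow(Add(112, m), -1), Add(-2, m)))
Pow(Add(-547642, Function('v')(762)), -1) = Pow(Add(-547642, Mul(Pow(Add(112, 762), -1), Add(-2, 762))), -1) = Pow(Add(-547642, Mul(Pow(874, -1), 760)), -1) = Pow(Add(-547642, Mul(Rational(1, 874), 760)), -1) = Pow(Add(-547642, Rational(20, 23)), -1) = Pow(Rational(-12595746, 23), -1) = Rational(-23, 12595746)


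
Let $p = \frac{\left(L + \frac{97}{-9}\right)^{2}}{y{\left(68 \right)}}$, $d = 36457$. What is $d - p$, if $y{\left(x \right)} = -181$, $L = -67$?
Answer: $\frac{534986077}{14661} \approx 36490.0$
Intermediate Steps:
$p = - \frac{490000}{14661}$ ($p = \frac{\left(-67 + \frac{97}{-9}\right)^{2}}{-181} = \left(-67 + 97 \left(- \frac{1}{9}\right)\right)^{2} \left(- \frac{1}{181}\right) = \left(-67 - \frac{97}{9}\right)^{2} \left(- \frac{1}{181}\right) = \left(- \frac{700}{9}\right)^{2} \left(- \frac{1}{181}\right) = \frac{490000}{81} \left(- \frac{1}{181}\right) = - \frac{490000}{14661} \approx -33.422$)
$d - p = 36457 - - \frac{490000}{14661} = 36457 + \frac{490000}{14661} = \frac{534986077}{14661}$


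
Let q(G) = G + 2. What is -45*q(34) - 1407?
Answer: -3027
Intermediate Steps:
q(G) = 2 + G
-45*q(34) - 1407 = -45*(2 + 34) - 1407 = -45*36 - 1407 = -1620 - 1407 = -3027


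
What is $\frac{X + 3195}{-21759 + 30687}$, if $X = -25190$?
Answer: $- \frac{21995}{8928} \approx -2.4636$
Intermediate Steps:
$\frac{X + 3195}{-21759 + 30687} = \frac{-25190 + 3195}{-21759 + 30687} = - \frac{21995}{8928}$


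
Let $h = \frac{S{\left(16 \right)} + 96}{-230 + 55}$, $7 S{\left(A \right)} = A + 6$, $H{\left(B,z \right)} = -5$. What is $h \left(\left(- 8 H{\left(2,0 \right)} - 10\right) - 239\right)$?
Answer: $\frac{145046}{1225} \approx 118.4$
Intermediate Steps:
$S{\left(A \right)} = \frac{6}{7} + \frac{A}{7}$ ($S{\left(A \right)} = \frac{A + 6}{7} = \frac{6 + A}{7} = \frac{6}{7} + \frac{A}{7}$)
$h = - \frac{694}{1225}$ ($h = \frac{\left(\frac{6}{7} + \frac{1}{7} \cdot 16\right) + 96}{-230 + 55} = \frac{\left(\frac{6}{7} + \frac{16}{7}\right) + 96}{-175} = \left(\frac{22}{7} + 96\right) \left(- \frac{1}{175}\right) = \frac{694}{7} \left(- \frac{1}{175}\right) = - \frac{694}{1225} \approx -0.56653$)
$h \left(\left(- 8 H{\left(2,0 \right)} - 10\right) - 239\right) = - \frac{694 \left(\left(\left(-8\right) \left(-5\right) - 10\right) - 239\right)}{1225} = - \frac{694 \left(\left(40 - 10\right) - 239\right)}{1225} = - \frac{694 \left(30 - 239\right)}{1225} = \left(- \frac{694}{1225}\right) \left(-209\right) = \frac{145046}{1225}$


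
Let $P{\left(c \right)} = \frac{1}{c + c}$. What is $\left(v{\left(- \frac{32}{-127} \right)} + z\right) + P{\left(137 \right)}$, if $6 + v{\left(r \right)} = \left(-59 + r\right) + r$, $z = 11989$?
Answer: $\frac{414949015}{34798} \approx 11925.0$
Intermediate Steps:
$P{\left(c \right)} = \frac{1}{2 c}$
$v{\left(r \right)} = -65 + 2 r$ ($v{\left(r \right)} = -6 + \left(\left(-59 + r\right) + r\right) = -6 + \left(-59 + 2 r\right) = -65 + 2 r$)
$\left(v{\left(- \frac{32}{-127} \right)} + z\right) + P{\left(137 \right)} = \left(\left(-65 + 2 \left(- \frac{32}{-127}\right)\right) + 11989\right) + \frac{1}{2 \cdot 137} = \left(\left(-65 + 2 \left(\left(-32\right) \left(- \frac{1}{127}\right)\right)\right) + 11989\right) + \frac{1}{2} \cdot \frac{1}{137} = \left(\left(-65 + 2 \cdot \frac{32}{127}\right) + 11989\right) + \frac{1}{274} = \left(\left(-65 + \frac{64}{127}\right) + 11989\right) + \frac{1}{274} = \left(- \frac{8191}{127} + 11989\right) + \frac{1}{274} = \frac{1514412}{127} + \frac{1}{274} = \frac{414949015}{34798}$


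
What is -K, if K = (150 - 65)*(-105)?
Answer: 8925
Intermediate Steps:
K = -8925 (K = 85*(-105) = -8925)
-K = -1*(-8925) = 8925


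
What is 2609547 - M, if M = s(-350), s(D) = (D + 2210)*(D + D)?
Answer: 3911547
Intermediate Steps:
s(D) = 2*D*(2210 + D) (s(D) = (2210 + D)*(2*D) = 2*D*(2210 + D))
M = -1302000 (M = 2*(-350)*(2210 - 350) = 2*(-350)*1860 = -1302000)
2609547 - M = 2609547 - 1*(-1302000) = 2609547 + 1302000 = 3911547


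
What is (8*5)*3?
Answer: 120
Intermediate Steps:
(8*5)*3 = 40*3 = 120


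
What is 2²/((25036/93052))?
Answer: 93052/6259 ≈ 14.867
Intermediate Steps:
2²/((25036/93052)) = 4/((25036*(1/93052))) = 4/(6259/23263) = 4*(23263/6259) = 93052/6259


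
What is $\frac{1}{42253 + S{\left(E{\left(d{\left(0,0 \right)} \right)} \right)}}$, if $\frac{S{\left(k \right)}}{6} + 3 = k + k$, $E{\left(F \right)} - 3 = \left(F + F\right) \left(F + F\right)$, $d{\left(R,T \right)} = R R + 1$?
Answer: $\frac{1}{42319} \approx 2.363 \cdot 10^{-5}$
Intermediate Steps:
$d{\left(R,T \right)} = 1 + R^{2}$ ($d{\left(R,T \right)} = R^{2} + 1 = 1 + R^{2}$)
$E{\left(F \right)} = 3 + 4 F^{2}$ ($E{\left(F \right)} = 3 + \left(F + F\right) \left(F + F\right) = 3 + 2 F 2 F = 3 + 4 F^{2}$)
$S{\left(k \right)} = -18 + 12 k$ ($S{\left(k \right)} = -18 + 6 \left(k + k\right) = -18 + 6 \cdot 2 k = -18 + 12 k$)
$\frac{1}{42253 + S{\left(E{\left(d{\left(0,0 \right)} \right)} \right)}} = \frac{1}{42253 - \left(18 - 12 \left(3 + 4 \left(1 + 0^{2}\right)^{2}\right)\right)} = \frac{1}{42253 - \left(18 - 12 \left(3 + 4 \left(1 + 0\right)^{2}\right)\right)} = \frac{1}{42253 - \left(18 - 12 \left(3 + 4 \cdot 1^{2}\right)\right)} = \frac{1}{42253 - \left(18 - 12 \left(3 + 4 \cdot 1\right)\right)} = \frac{1}{42253 - \left(18 - 12 \left(3 + 4\right)\right)} = \frac{1}{42253 + \left(-18 + 12 \cdot 7\right)} = \frac{1}{42253 + \left(-18 + 84\right)} = \frac{1}{42253 + 66} = \frac{1}{42319}$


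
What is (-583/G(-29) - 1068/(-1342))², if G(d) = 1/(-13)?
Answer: 25867833397849/450241 ≈ 5.7453e+7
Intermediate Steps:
G(d) = -1/13
(-583/G(-29) - 1068/(-1342))² = (-583/(-1/13) - 1068/(-1342))² = (-583*(-13) - 1068*(-1/1342))² = (7579 + 534/671)² = (5086043/671)² = 25867833397849/450241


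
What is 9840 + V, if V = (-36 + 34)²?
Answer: 9844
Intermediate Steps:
V = 4 (V = (-2)² = 4)
9840 + V = 9840 + 4 = 9844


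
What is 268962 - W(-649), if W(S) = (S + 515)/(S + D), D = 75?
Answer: 77192027/287 ≈ 2.6896e+5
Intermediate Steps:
W(S) = (515 + S)/(75 + S) (W(S) = (S + 515)/(S + 75) = (515 + S)/(75 + S))
268962 - W(-649) = 268962 - (515 - 649)/(75 - 649) = 268962 - (-134)/(-574) = 268962 - (-1)*(-134)/574 = 268962 - 1*67/287 = 268962 - 67/287 = 77192027/287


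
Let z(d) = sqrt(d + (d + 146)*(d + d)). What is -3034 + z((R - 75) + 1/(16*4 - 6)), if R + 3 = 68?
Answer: -3034 + I*sqrt(2292261)/29 ≈ -3034.0 + 52.208*I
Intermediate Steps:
R = 65 (R = -3 + 68 = 65)
z(d) = sqrt(d + 2*d*(146 + d)) (z(d) = sqrt(d + (146 + d)*(2*d)) = sqrt(d + 2*d*(146 + d)))
-3034 + z((R - 75) + 1/(16*4 - 6)) = -3034 + sqrt(((65 - 75) + 1/(16*4 - 6))*(293 + 2*((65 - 75) + 1/(16*4 - 6)))) = -3034 + sqrt((-10 + 1/(64 - 6))*(293 + 2*(-10 + 1/(64 - 6)))) = -3034 + sqrt((-10 + 1/58)*(293 + 2*(-10 + 1/58))) = -3034 + sqrt(-579*(293 + 2*(-579/58))/58) = -3034 + sqrt(-579*(293 - 579/29)/58) = -3034 + sqrt(-579/58*7918/29) = -3034 + sqrt(-2292261/841) = -3034 + I*sqrt(2292261)/29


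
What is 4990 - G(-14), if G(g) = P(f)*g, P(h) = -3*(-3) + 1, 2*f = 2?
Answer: 5130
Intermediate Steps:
f = 1 (f = (½)*2 = 1)
P(h) = 10 (P(h) = 9 + 1 = 10)
G(g) = 10*g
4990 - G(-14) = 4990 - 10*(-14) = 4990 - 1*(-140) = 4990 + 140 = 5130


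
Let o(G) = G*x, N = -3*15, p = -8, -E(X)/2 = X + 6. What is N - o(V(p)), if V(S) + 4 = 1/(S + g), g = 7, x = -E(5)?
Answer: 65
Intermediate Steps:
E(X) = -12 - 2*X (E(X) = -2*(X + 6) = -2*(6 + X) = -12 - 2*X)
x = 22 (x = -(-12 - 2*5) = -(-12 - 10) = -1*(-22) = 22)
N = -45
V(S) = -4 + 1/(7 + S) (V(S) = -4 + 1/(S + 7) = -4 + 1/(7 + S))
o(G) = 22*G (o(G) = G*22 = 22*G)
N - o(V(p)) = -45 - 22*(-27 - 4*(-8))/(7 - 8) = -45 - 22*(-27 + 32)/(-1) = -45 - 22*(-1*5) = -45 - 22*(-5) = -45 - 1*(-110) = -45 + 110 = 65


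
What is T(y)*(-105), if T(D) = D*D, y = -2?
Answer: -420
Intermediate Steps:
T(D) = D**2
T(y)*(-105) = (-2)**2*(-105) = 4*(-105) = -420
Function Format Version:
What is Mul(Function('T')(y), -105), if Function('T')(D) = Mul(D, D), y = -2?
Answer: -420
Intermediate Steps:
Function('T')(D) = Pow(D, 2)
Mul(Function('T')(y), -105) = Mul(Pow(-2, 2), -105) = Mul(4, -105) = -420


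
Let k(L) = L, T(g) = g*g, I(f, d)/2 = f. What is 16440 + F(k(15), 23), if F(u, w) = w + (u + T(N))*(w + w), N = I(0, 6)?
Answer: 17153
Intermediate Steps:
I(f, d) = 2*f
N = 0 (N = 2*0 = 0)
T(g) = g²
F(u, w) = w + 2*u*w (F(u, w) = w + (u + 0²)*(w + w) = w + (u + 0)*(2*w) = w + u*(2*w) = w + 2*u*w)
16440 + F(k(15), 23) = 16440 + 23*(1 + 2*15) = 16440 + 23*(1 + 30) = 16440 + 23*31 = 16440 + 713 = 17153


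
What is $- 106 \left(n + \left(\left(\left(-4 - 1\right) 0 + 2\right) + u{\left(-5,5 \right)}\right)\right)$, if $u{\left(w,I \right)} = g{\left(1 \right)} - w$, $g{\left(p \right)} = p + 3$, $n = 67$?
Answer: $-8268$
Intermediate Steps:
$g{\left(p \right)} = 3 + p$
$u{\left(w,I \right)} = 4 - w$ ($u{\left(w,I \right)} = \left(3 + 1\right) - w = 4 - w$)
$- 106 \left(n + \left(\left(\left(-4 - 1\right) 0 + 2\right) + u{\left(-5,5 \right)}\right)\right) = - 106 \left(67 + \left(\left(\left(-4 - 1\right) 0 + 2\right) + \left(4 - -5\right)\right)\right) = - 106 \left(67 + \left(\left(\left(-5\right) 0 + 2\right) + \left(4 + 5\right)\right)\right) = - 106 \left(67 + \left(\left(0 + 2\right) + 9\right)\right) = - 106 \left(67 + \left(2 + 9\right)\right) = - 106 \left(67 + 11\right) = \left(-106\right) 78 = -8268$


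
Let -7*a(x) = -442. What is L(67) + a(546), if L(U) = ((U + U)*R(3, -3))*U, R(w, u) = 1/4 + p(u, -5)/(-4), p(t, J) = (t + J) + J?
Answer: 220403/7 ≈ 31486.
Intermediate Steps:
p(t, J) = t + 2*J (p(t, J) = (J + t) + J = t + 2*J)
a(x) = 442/7 (a(x) = -⅐*(-442) = 442/7)
R(w, u) = 11/4 - u/4 (R(w, u) = 1/4 + (u + 2*(-5))/(-4) = 1*(¼) + (u - 10)*(-¼) = ¼ + (-10 + u)*(-¼) = ¼ + (5/2 - u/4) = 11/4 - u/4)
L(U) = 7*U² (L(U) = ((U + U)*(11/4 - ¼*(-3)))*U = ((2*U)*(11/4 + ¾))*U = ((2*U)*(7/2))*U = (7*U)*U = 7*U²)
L(67) + a(546) = 7*67² + 442/7 = 7*4489 + 442/7 = 31423 + 442/7 = 220403/7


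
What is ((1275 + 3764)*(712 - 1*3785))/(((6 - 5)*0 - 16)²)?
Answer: -15484847/256 ≈ -60488.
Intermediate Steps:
((1275 + 3764)*(712 - 1*3785))/(((6 - 5)*0 - 16)²) = (5039*(712 - 3785))/((1*0 - 16)²) = (5039*(-3073))/((0 - 16)²) = -15484847/((-16)²) = -15484847/256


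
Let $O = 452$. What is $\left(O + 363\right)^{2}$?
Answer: $664225$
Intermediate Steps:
$\left(O + 363\right)^{2} = \left(452 + 363\right)^{2} = 815^{2} = 664225$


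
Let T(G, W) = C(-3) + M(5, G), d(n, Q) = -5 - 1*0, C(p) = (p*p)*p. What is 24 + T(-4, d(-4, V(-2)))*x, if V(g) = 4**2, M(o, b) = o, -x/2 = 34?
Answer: 1520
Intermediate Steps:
x = -68 (x = -2*34 = -68)
C(p) = p**3 (C(p) = p**2*p = p**3)
V(g) = 16
d(n, Q) = -5 (d(n, Q) = -5 + 0 = -5)
T(G, W) = -22 (T(G, W) = (-3)**3 + 5 = -27 + 5 = -22)
24 + T(-4, d(-4, V(-2)))*x = 24 - 22*(-68) = 24 + 1496 = 1520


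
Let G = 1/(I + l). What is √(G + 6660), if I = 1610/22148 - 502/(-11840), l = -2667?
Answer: 2*√259668423586342416069345/12488275299 ≈ 81.609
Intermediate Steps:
I = 538941/4682720 (I = 1610*(1/22148) - 502*(-1/11840) = 115/1582 + 251/5920 = 538941/4682720 ≈ 0.11509)
G = -4682720/12488275299 (G = 1/(538941/4682720 - 2667) = 1/(-12488275299/4682720) = -4682720/12488275299 ≈ -0.00037497)
√(G + 6660) = √(-4682720/12488275299 + 6660) = √(83171908808620/12488275299) = 2*√259668423586342416069345/12488275299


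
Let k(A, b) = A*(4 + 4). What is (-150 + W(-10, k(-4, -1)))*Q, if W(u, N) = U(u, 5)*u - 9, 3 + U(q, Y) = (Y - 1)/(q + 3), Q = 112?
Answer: -13808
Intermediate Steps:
U(q, Y) = -3 + (-1 + Y)/(3 + q) (U(q, Y) = -3 + (Y - 1)/(q + 3) = -3 + (-1 + Y)/(3 + q))
k(A, b) = 8*A (k(A, b) = A*8 = 8*A)
W(u, N) = -9 + u*(-5 - 3*u)/(3 + u) (W(u, N) = ((-10 + 5 - 3*u)/(3 + u))*u - 9 = ((-5 - 3*u)/(3 + u))*u - 9 = u*(-5 - 3*u)/(3 + u) - 9 = -9 + u*(-5 - 3*u)/(3 + u))
(-150 + W(-10, k(-4, -1)))*Q = (-150 + (-27 - 14*(-10) - 3*(-10)²)/(3 - 10))*112 = (-150 + (-27 + 140 - 3*100)/(-7))*112 = (-150 - (-27 + 140 - 300)/7)*112 = (-150 - ⅐*(-187))*112 = (-150 + 187/7)*112 = -863/7*112 = -13808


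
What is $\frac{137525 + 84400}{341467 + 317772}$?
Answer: $\frac{221925}{659239} \approx 0.33664$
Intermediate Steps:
$\frac{137525 + 84400}{341467 + 317772} = \frac{221925}{659239}$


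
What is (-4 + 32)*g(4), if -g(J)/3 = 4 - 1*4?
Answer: 0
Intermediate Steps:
g(J) = 0 (g(J) = -3*(4 - 1*4) = -3*(4 - 4) = -3*0 = 0)
(-4 + 32)*g(4) = (-4 + 32)*0 = 28*0 = 0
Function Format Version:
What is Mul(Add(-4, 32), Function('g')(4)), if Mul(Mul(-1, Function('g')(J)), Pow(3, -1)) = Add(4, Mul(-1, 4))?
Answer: 0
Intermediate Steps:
Function('g')(J) = 0 (Function('g')(J) = Mul(-3, Add(4, Mul(-1, 4))) = Mul(-3, Add(4, -4)) = Mul(-3, 0) = 0)
Mul(Add(-4, 32), Function('g')(4)) = Mul(Add(-4, 32), 0) = Mul(28, 0) = 0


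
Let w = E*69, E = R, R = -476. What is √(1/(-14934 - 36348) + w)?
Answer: I*√9597175639282/17094 ≈ 181.23*I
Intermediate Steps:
E = -476
w = -32844 (w = -476*69 = -32844)
√(1/(-14934 - 36348) + w) = √(1/(-14934 - 36348) - 32844) = √(1/(-51282) - 32844) = √(-1/51282 - 32844) = √(-1684306009/51282) = I*√9597175639282/17094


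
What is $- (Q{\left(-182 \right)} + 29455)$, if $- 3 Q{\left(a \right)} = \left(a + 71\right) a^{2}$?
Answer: $-1255043$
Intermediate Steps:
$Q{\left(a \right)} = - \frac{a^{2} \left(71 + a\right)}{3}$ ($Q{\left(a \right)} = - \frac{\left(a + 71\right) a^{2}}{3} = - \frac{\left(71 + a\right) a^{2}}{3} = - \frac{a^{2} \left(71 + a\right)}{3}$)
$- (Q{\left(-182 \right)} + 29455) = - (\frac{\left(-182\right)^{2} \left(-71 - -182\right)}{3} + 29455) = - (\frac{1}{3} \cdot 33124 \left(-71 + 182\right) + 29455) = - (\frac{1}{3} \cdot 33124 \cdot 111 + 29455) = - (1225588 + 29455) = \left(-1\right) 1255043 = -1255043$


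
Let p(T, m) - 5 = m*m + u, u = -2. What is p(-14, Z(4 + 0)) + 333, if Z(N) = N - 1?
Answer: 345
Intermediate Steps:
Z(N) = -1 + N
p(T, m) = 3 + m² (p(T, m) = 5 + (m*m - 2) = 5 + (m² - 2) = 5 + (-2 + m²) = 3 + m²)
p(-14, Z(4 + 0)) + 333 = (3 + (-1 + (4 + 0))²) + 333 = (3 + (-1 + 4)²) + 333 = (3 + 3²) + 333 = (3 + 9) + 333 = 12 + 333 = 345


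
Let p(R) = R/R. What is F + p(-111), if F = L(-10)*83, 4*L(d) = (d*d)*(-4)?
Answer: -8299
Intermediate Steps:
L(d) = -d² (L(d) = ((d*d)*(-4))/4 = (d²*(-4))/4 = (-4*d²)/4 = -d²)
p(R) = 1
F = -8300 (F = -1*(-10)²*83 = -1*100*83 = -100*83 = -8300)
F + p(-111) = -8300 + 1 = -8299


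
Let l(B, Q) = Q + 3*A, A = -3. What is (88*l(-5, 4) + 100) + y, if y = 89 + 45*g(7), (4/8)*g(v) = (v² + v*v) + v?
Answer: 9199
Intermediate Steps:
l(B, Q) = -9 + Q (l(B, Q) = Q + 3*(-3) = Q - 9 = -9 + Q)
g(v) = 2*v + 4*v² (g(v) = 2*((v² + v*v) + v) = 2*((v² + v²) + v) = 2*(2*v² + v) = 2*(v + 2*v²) = 2*v + 4*v²)
y = 9539 (y = 89 + 45*(2*7*(1 + 2*7)) = 89 + 45*(2*7*(1 + 14)) = 89 + 45*(2*7*15) = 89 + 45*210 = 89 + 9450 = 9539)
(88*l(-5, 4) + 100) + y = (88*(-9 + 4) + 100) + 9539 = (88*(-5) + 100) + 9539 = (-440 + 100) + 9539 = -340 + 9539 = 9199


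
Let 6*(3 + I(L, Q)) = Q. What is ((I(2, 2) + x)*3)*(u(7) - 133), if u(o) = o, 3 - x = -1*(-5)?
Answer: 1764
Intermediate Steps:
I(L, Q) = -3 + Q/6
x = -2 (x = 3 - (-1)*(-5) = 3 - 1*5 = 3 - 5 = -2)
((I(2, 2) + x)*3)*(u(7) - 133) = (((-3 + (⅙)*2) - 2)*3)*(7 - 133) = (((-3 + ⅓) - 2)*3)*(-126) = ((-8/3 - 2)*3)*(-126) = -14/3*3*(-126) = -14*(-126) = 1764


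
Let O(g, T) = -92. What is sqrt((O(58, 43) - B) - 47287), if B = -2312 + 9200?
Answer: I*sqrt(54267) ≈ 232.95*I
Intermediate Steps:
B = 6888
sqrt((O(58, 43) - B) - 47287) = sqrt((-92 - 1*6888) - 47287) = sqrt((-92 - 6888) - 47287) = sqrt(-6980 - 47287) = sqrt(-54267) = I*sqrt(54267)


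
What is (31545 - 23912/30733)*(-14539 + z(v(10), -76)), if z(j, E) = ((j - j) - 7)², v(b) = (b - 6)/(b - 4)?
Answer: -14047309822770/30733 ≈ -4.5708e+8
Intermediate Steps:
v(b) = (-6 + b)/(-4 + b)
z(j, E) = 49 (z(j, E) = (0 - 7)² = (-7)² = 49)
(31545 - 23912/30733)*(-14539 + z(v(10), -76)) = (31545 - 23912/30733)*(-14539 + 49) = (31545 - 23912*1/30733)*(-14490) = (31545 - 23912/30733)*(-14490) = (969448573/30733)*(-14490) = -14047309822770/30733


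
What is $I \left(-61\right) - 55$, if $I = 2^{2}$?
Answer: $-299$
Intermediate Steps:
$I = 4$
$I \left(-61\right) - 55 = 4 \left(-61\right) - 55 = -244 - 55 = -299$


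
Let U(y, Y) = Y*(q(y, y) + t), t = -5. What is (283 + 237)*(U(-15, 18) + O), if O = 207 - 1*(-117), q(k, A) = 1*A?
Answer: -18720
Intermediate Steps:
q(k, A) = A
O = 324 (O = 207 + 117 = 324)
U(y, Y) = Y*(-5 + y) (U(y, Y) = Y*(y - 5) = Y*(-5 + y))
(283 + 237)*(U(-15, 18) + O) = (283 + 237)*(18*(-5 - 15) + 324) = 520*(18*(-20) + 324) = 520*(-360 + 324) = 520*(-36) = -18720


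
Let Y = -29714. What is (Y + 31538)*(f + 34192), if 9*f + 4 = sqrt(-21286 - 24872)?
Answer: 187096192/3 + 4256*I*sqrt(942)/3 ≈ 6.2365e+7 + 43542.0*I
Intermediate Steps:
f = -4/9 + 7*I*sqrt(942)/9 (f = -4/9 + sqrt(-21286 - 24872)/9 = -4/9 + sqrt(-46158)/9 = -4/9 + (7*I*sqrt(942))/9 = -4/9 + 7*I*sqrt(942)/9 ≈ -0.44444 + 23.872*I)
(Y + 31538)*(f + 34192) = (-29714 + 31538)*((-4/9 + 7*I*sqrt(942)/9) + 34192) = 1824*(307724/9 + 7*I*sqrt(942)/9) = 187096192/3 + 4256*I*sqrt(942)/3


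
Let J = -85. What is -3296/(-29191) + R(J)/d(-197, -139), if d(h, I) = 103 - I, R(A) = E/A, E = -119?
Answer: 4192497/35321110 ≈ 0.11870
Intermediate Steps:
R(A) = -119/A
-3296/(-29191) + R(J)/d(-197, -139) = -3296/(-29191) + (-119/(-85))/(103 - 1*(-139)) = -3296*(-1/29191) + (-119*(-1/85))/(103 + 139) = 3296/29191 + (7/5)/242 = 3296/29191 + (7/5)*(1/242) = 3296/29191 + 7/1210 = 4192497/35321110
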